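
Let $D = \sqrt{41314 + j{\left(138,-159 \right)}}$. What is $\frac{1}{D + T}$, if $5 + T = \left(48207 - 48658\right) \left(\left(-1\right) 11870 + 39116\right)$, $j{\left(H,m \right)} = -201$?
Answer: $- \frac{12287951}{150993739737288} - \frac{\sqrt{41113}}{150993739737288} \approx -8.1382 \cdot 10^{-8}$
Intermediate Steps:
$T = -12287951$ ($T = -5 + \left(48207 - 48658\right) \left(\left(-1\right) 11870 + 39116\right) = -5 - 451 \left(-11870 + 39116\right) = -5 - 12287946 = -12287951$)
$D = \sqrt{41113}$ ($D = \sqrt{41314 - 201} = \sqrt{41113} \approx 202.76$)
$\frac{1}{D + T} = \frac{1}{\sqrt{41113} - 12287951} = \frac{1}{-12287951 + \sqrt{41113}}$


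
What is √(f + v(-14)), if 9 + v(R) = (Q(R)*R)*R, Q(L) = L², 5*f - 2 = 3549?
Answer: √977930/5 ≈ 197.78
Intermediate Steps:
f = 3551/5 (f = ⅖ + (⅕)*3549 = ⅖ + 3549/5 = 3551/5 ≈ 710.20)
v(R) = -9 + R⁴ (v(R) = -9 + (R²*R)*R = -9 + R³*R = -9 + R⁴)
√(f + v(-14)) = √(3551/5 + (-9 + (-14)⁴)) = √(3551/5 + (-9 + 38416)) = √(3551/5 + 38407) = √(195586/5) = √977930/5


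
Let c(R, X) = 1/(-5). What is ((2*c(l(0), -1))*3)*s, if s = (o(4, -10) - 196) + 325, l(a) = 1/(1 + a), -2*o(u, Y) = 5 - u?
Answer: -771/5 ≈ -154.20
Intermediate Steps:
o(u, Y) = -5/2 + u/2 (o(u, Y) = -(5 - u)/2 = -5/2 + u/2)
c(R, X) = -⅕
s = 257/2 (s = ((-5/2 + (½)*4) - 196) + 325 = ((-5/2 + 2) - 196) + 325 = (-½ - 196) + 325 = -393/2 + 325 = 257/2 ≈ 128.50)
((2*c(l(0), -1))*3)*s = ((2*(-⅕))*3)*(257/2) = -⅖*3*(257/2) = -6/5*257/2 = -771/5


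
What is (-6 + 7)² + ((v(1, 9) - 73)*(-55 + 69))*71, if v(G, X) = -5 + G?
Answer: -76537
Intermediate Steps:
(-6 + 7)² + ((v(1, 9) - 73)*(-55 + 69))*71 = (-6 + 7)² + (((-5 + 1) - 73)*(-55 + 69))*71 = 1² + ((-4 - 73)*14)*71 = 1 - 77*14*71 = 1 - 1078*71 = 1 - 76538 = -76537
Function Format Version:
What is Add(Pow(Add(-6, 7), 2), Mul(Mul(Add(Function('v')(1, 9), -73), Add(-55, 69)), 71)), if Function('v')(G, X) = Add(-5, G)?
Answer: -76537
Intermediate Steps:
Add(Pow(Add(-6, 7), 2), Mul(Mul(Add(Function('v')(1, 9), -73), Add(-55, 69)), 71)) = Add(Pow(Add(-6, 7), 2), Mul(Mul(Add(Add(-5, 1), -73), Add(-55, 69)), 71)) = Add(Pow(1, 2), Mul(Mul(Add(-4, -73), 14), 71)) = Add(1, Mul(Mul(-77, 14), 71)) = Add(1, Mul(-1078, 71)) = Add(1, -76538) = -76537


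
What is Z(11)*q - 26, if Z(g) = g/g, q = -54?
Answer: -80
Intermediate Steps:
Z(g) = 1
Z(11)*q - 26 = 1*(-54) - 26 = -54 - 26 = -80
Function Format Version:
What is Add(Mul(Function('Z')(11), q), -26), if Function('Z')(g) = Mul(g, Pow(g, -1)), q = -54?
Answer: -80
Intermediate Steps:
Function('Z')(g) = 1
Add(Mul(Function('Z')(11), q), -26) = Add(Mul(1, -54), -26) = Add(-54, -26) = -80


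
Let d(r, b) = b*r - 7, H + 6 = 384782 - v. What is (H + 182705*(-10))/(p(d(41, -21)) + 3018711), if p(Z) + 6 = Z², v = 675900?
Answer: -2118174/3772129 ≈ -0.56153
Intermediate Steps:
H = -291124 (H = -6 + (384782 - 1*675900) = -6 + (384782 - 675900) = -6 - 291118 = -291124)
d(r, b) = -7 + b*r
p(Z) = -6 + Z²
(H + 182705*(-10))/(p(d(41, -21)) + 3018711) = (-291124 + 182705*(-10))/((-6 + (-7 - 21*41)²) + 3018711) = (-291124 - 1827050)/((-6 + (-7 - 861)²) + 3018711) = -2118174/((-6 + (-868)²) + 3018711) = -2118174/((-6 + 753424) + 3018711) = -2118174/(753418 + 3018711) = -2118174/3772129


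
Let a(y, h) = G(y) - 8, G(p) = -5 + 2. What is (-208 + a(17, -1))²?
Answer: 47961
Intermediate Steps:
G(p) = -3
a(y, h) = -11 (a(y, h) = -3 - 8 = -11)
(-208 + a(17, -1))² = (-208 - 11)² = (-219)² = 47961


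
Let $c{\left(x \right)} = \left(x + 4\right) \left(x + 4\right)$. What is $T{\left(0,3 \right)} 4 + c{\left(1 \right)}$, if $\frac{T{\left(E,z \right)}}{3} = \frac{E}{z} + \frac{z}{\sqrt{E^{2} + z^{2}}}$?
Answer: $37$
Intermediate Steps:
$c{\left(x \right)} = \left(4 + x\right)^{2}$ ($c{\left(x \right)} = \left(4 + x\right) \left(4 + x\right) = \left(4 + x\right)^{2}$)
$T{\left(E,z \right)} = \frac{3 E}{z} + \frac{3 z}{\sqrt{E^{2} + z^{2}}}$ ($T{\left(E,z \right)} = 3 \left(\frac{E}{z} + \frac{z}{\sqrt{E^{2} + z^{2}}}\right) = \frac{3 E}{z} + \frac{3 z}{\sqrt{E^{2} + z^{2}}}$)
$T{\left(0,3 \right)} 4 + c{\left(1 \right)} = \left(3 \cdot 0 \cdot \frac{1}{3} + 3 \cdot 3 \frac{1}{\sqrt{0^{2} + 3^{2}}}\right) 4 + \left(4 + 1\right)^{2} = \left(3 \cdot 0 \cdot \frac{1}{3} + 3 \cdot 3 \frac{1}{\sqrt{0 + 9}}\right) 4 + 5^{2} = \left(0 + 3 \cdot 3 \frac{1}{\sqrt{9}}\right) 4 + 25 = \left(0 + 3 \cdot 3 \cdot \frac{1}{3}\right) 4 + 25 = \left(0 + 3\right) 4 + 25 = 3 \cdot 4 + 25 = 12 + 25 = 37$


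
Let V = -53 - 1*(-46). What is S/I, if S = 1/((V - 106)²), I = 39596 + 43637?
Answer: 1/1062802177 ≈ 9.4091e-10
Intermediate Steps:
V = -7 (V = -53 + 46 = -7)
I = 83233
S = 1/12769 (S = 1/((-7 - 106)²) = 1/((-113)²) = 1/12769 ≈ 7.8315e-5)
S/I = (1/12769)/83233 = (1/12769)*(1/83233) = 1/1062802177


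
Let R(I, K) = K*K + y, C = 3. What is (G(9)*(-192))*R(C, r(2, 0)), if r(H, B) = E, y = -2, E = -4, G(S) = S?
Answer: -24192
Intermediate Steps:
r(H, B) = -4
R(I, K) = -2 + K² (R(I, K) = K*K - 2 = K² - 2 = -2 + K²)
(G(9)*(-192))*R(C, r(2, 0)) = (9*(-192))*(-2 + (-4)²) = -1728*(-2 + 16) = -1728*14 = -24192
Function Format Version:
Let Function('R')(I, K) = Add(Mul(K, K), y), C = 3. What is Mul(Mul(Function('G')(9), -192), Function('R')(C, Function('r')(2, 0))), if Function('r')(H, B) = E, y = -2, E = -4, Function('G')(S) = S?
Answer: -24192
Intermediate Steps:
Function('r')(H, B) = -4
Function('R')(I, K) = Add(-2, Pow(K, 2)) (Function('R')(I, K) = Add(Mul(K, K), -2) = Add(Pow(K, 2), -2) = Add(-2, Pow(K, 2)))
Mul(Mul(Function('G')(9), -192), Function('R')(C, Function('r')(2, 0))) = Mul(Mul(9, -192), Add(-2, Pow(-4, 2))) = Mul(-1728, Add(-2, 16)) = Mul(-1728, 14) = -24192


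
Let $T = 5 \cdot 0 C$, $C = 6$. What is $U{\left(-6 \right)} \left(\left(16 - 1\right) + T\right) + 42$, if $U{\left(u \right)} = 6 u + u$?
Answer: $-588$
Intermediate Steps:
$T = 0$ ($T = 5 \cdot 0 \cdot 6 = 0 \cdot 6 = 0$)
$U{\left(u \right)} = 7 u$
$U{\left(-6 \right)} \left(\left(16 - 1\right) + T\right) + 42 = 7 \left(-6\right) \left(\left(16 - 1\right) + 0\right) + 42 = - 42 \left(15 + 0\right) + 42 = \left(-42\right) 15 + 42 = -630 + 42 = -588$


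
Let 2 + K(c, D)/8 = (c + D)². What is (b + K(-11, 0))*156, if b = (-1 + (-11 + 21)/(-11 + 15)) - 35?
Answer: 143286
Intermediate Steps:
b = -67/2 (b = (-1 + 10/4) - 35 = (-1 + 10*(¼)) - 35 = (-1 + 5/2) - 35 = 3/2 - 35 = -67/2 ≈ -33.500)
K(c, D) = -16 + 8*(D + c)² (K(c, D) = -16 + 8*(c + D)² = -16 + 8*(D + c)²)
(b + K(-11, 0))*156 = (-67/2 + (-16 + 8*(0 - 11)²))*156 = (-67/2 + (-16 + 8*(-11)²))*156 = (-67/2 + (-16 + 8*121))*156 = (-67/2 + (-16 + 968))*156 = (-67/2 + 952)*156 = (1837/2)*156 = 143286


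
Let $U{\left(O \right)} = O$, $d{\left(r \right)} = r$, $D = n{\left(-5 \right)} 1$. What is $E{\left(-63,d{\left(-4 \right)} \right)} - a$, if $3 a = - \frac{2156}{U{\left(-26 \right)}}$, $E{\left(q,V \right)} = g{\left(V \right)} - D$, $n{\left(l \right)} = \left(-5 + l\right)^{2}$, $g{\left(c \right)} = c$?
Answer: $- \frac{5134}{39} \approx -131.64$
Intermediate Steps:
$D = 100$ ($D = \left(-5 - 5\right)^{2} \cdot 1 = \left(-10\right)^{2} \cdot 1 = 100 \cdot 1 = 100$)
$E{\left(q,V \right)} = -100 + V$ ($E{\left(q,V \right)} = V - 100 = -100 + V$)
$a = \frac{1078}{39}$ ($a = \frac{\left(-2156\right) \frac{1}{-26}}{3} = \frac{\left(-2156\right) \left(- \frac{1}{26}\right)}{3} = \frac{1}{3} \cdot \frac{1078}{13} = \frac{1078}{39} \approx 27.641$)
$E{\left(-63,d{\left(-4 \right)} \right)} - a = \left(-100 - 4\right) - \frac{1078}{39} = -104 - \frac{1078}{39} = - \frac{5134}{39}$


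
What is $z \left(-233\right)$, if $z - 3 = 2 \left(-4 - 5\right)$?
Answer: $3495$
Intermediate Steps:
$z = -15$ ($z = 3 + 2 \left(-4 - 5\right) = 3 + 2 \left(-9\right) = 3 - 18 = -15$)
$z \left(-233\right) = \left(-15\right) \left(-233\right) = 3495$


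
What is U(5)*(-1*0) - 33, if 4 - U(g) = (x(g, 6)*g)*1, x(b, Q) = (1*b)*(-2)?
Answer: -33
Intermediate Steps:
x(b, Q) = -2*b (x(b, Q) = b*(-2) = -2*b)
U(g) = 4 + 2*g² (U(g) = 4 - (-2*g)*g = 4 - (-2*g²) = 4 - (-2)*g² = 4 + 2*g²)
U(5)*(-1*0) - 33 = (4 + 2*5²)*(-1*0) - 33 = (4 + 2*25)*0 - 33 = (4 + 50)*0 - 33 = 54*0 - 33 = 0 - 33 = -33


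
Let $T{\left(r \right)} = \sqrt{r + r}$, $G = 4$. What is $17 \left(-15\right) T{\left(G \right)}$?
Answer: $- 510 \sqrt{2} \approx -721.25$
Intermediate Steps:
$T{\left(r \right)} = \sqrt{2} \sqrt{r}$ ($T{\left(r \right)} = \sqrt{2 r} = \sqrt{2} \sqrt{r}$)
$17 \left(-15\right) T{\left(G \right)} = 17 \left(-15\right) \sqrt{2} \sqrt{4} = - 255 \sqrt{2} \cdot 2 = - 255 \cdot 2 \sqrt{2} = - 510 \sqrt{2}$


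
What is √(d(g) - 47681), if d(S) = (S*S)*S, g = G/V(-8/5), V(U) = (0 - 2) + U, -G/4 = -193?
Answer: I*√7223816449/27 ≈ 3147.9*I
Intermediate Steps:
G = 772 (G = -4*(-193) = 772)
V(U) = -2 + U
g = -1930/9 (g = 772/(-2 - 8/5) = 772/(-18/5) = 772*(-5/18) = -1930/9 ≈ -214.44)
d(S) = S³ (d(S) = S²*S = S³)
√(d(g) - 47681) = √((-1930/9)³ - 47681) = √(-7189057000/729 - 47681) = √(-7223816449/729) = I*√7223816449/27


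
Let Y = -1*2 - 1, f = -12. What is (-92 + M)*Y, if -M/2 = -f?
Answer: 348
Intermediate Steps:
Y = -3 (Y = -2 - 1 = -3)
M = -24 (M = -(-2)*(-12) = -2*12 = -24)
(-92 + M)*Y = (-92 - 24)*(-3) = -116*(-3) = 348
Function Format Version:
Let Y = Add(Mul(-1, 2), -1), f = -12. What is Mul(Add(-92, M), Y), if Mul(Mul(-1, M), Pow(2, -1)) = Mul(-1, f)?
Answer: 348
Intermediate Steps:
Y = -3 (Y = Add(-2, -1) = -3)
M = -24 (M = Mul(-2, Mul(-1, -12)) = Mul(-2, 12) = -24)
Mul(Add(-92, M), Y) = Mul(Add(-92, -24), -3) = Mul(-116, -3) = 348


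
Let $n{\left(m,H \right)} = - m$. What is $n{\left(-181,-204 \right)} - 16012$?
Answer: $-15831$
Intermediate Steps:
$n{\left(-181,-204 \right)} - 16012 = \left(-1\right) \left(-181\right) - 16012 = 181 - 16012 = -15831$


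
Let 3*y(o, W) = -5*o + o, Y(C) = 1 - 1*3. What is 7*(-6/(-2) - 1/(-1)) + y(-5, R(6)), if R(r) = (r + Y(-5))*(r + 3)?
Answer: 104/3 ≈ 34.667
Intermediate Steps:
Y(C) = -2 (Y(C) = 1 - 3 = -2)
R(r) = (-2 + r)*(3 + r) (R(r) = (r - 2)*(r + 3) = (-2 + r)*(3 + r))
y(o, W) = -4*o/3 (y(o, W) = (-5*o + o)/3 = (-4*o)/3 = -4*o/3)
7*(-6/(-2) - 1/(-1)) + y(-5, R(6)) = 7*(-6/(-2) - 1/(-1)) - 4/3*(-5) = 7*(-6*(-1/2) - 1*(-1)) + 20/3 = 7*(3 + 1) + 20/3 = 7*4 + 20/3 = 28 + 20/3 = 104/3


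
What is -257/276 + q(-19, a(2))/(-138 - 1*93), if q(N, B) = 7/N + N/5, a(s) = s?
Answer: -167593/183540 ≈ -0.91311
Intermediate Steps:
q(N, B) = 7/N + N/5 (q(N, B) = 7/N + N*(⅕) = 7/N + N/5)
-257/276 + q(-19, a(2))/(-138 - 1*93) = -257/276 + (7/(-19) + (⅕)*(-19))/(-138 - 1*93) = -257*1/276 + (7*(-1/19) - 19/5)/(-138 - 93) = -257/276 + (-7/19 - 19/5)/(-231) = -257/276 - 396/95*(-1/231) = -257/276 + 12/665 = -167593/183540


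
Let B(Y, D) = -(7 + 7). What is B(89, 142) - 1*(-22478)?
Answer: 22464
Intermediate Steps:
B(Y, D) = -14 (B(Y, D) = -1*14 = -14)
B(89, 142) - 1*(-22478) = -14 - 1*(-22478) = -14 + 22478 = 22464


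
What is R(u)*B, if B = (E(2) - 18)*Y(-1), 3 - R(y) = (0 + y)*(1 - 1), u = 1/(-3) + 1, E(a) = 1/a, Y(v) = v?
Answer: 105/2 ≈ 52.500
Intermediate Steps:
u = 2/3 (u = -1/3 + 1 = 2/3 ≈ 0.66667)
R(y) = 3 (R(y) = 3 - (0 + y)*(1 - 1) = 3 - y*0 = 3 - 1*0 = 3 + 0 = 3)
B = 35/2 (B = (1/2 - 18)*(-1) = -35/2*(-1) = 35/2 ≈ 17.500)
R(u)*B = 3*(35/2) = 105/2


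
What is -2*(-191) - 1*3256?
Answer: -2874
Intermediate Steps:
-2*(-191) - 1*3256 = 382 - 3256 = -2874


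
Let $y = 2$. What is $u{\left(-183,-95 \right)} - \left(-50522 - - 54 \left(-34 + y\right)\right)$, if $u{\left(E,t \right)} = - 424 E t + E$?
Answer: $-7319173$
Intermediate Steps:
$u{\left(E,t \right)} = E - 424 E t$ ($u{\left(E,t \right)} = - 424 E t + E = E - 424 E t$)
$u{\left(-183,-95 \right)} - \left(-50522 - - 54 \left(-34 + y\right)\right) = - 183 \left(1 - -40280\right) - \left(-50522 - - 54 \left(-34 + 2\right)\right) = - 183 \left(1 + 40280\right) - \left(-50522 - \left(-54\right) \left(-32\right)\right) = \left(-183\right) 40281 - \left(-50522 - 1728\right) = -7371423 - \left(-50522 - 1728\right) = -7371423 - -52250 = -7371423 + 52250 = -7319173$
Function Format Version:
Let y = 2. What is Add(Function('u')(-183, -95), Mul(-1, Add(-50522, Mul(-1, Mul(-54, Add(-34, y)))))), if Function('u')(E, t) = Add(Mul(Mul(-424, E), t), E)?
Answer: -7319173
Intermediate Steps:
Function('u')(E, t) = Add(E, Mul(-424, E, t)) (Function('u')(E, t) = Add(Mul(-424, E, t), E) = Add(E, Mul(-424, E, t)))
Add(Function('u')(-183, -95), Mul(-1, Add(-50522, Mul(-1, Mul(-54, Add(-34, y)))))) = Add(Mul(-183, Add(1, Mul(-424, -95))), Mul(-1, Add(-50522, Mul(-1, Mul(-54, Add(-34, 2)))))) = Add(Mul(-183, Add(1, 40280)), Mul(-1, Add(-50522, Mul(-1, Mul(-54, -32))))) = Add(Mul(-183, 40281), Mul(-1, Add(-50522, Mul(-1, 1728)))) = Add(-7371423, Mul(-1, Add(-50522, -1728))) = Add(-7371423, Mul(-1, -52250)) = Add(-7371423, 52250) = -7319173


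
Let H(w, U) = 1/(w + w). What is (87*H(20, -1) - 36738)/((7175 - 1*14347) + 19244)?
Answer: -489811/160960 ≈ -3.0431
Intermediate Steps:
H(w, U) = 1/(2*w)
(87*H(20, -1) - 36738)/((7175 - 1*14347) + 19244) = (87*((1/2)/20) - 36738)/((7175 - 1*14347) + 19244) = (87*((1/2)*(1/20)) - 36738)/((7175 - 14347) + 19244) = (87*(1/40) - 36738)/(-7172 + 19244) = (87/40 - 36738)/12072 = -1469433/40*1/12072 = -489811/160960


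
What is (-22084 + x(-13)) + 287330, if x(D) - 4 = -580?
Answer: 264670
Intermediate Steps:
x(D) = -576 (x(D) = 4 - 580 = -576)
(-22084 + x(-13)) + 287330 = (-22084 - 576) + 287330 = -22660 + 287330 = 264670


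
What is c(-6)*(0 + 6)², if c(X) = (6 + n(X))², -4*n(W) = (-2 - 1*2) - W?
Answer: 1089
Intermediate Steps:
n(W) = 1 + W/4 (n(W) = -((-2 - 1*2) - W)/4 = -((-2 - 2) - W)/4 = -(-4 - W)/4 = 1 + W/4)
c(X) = (7 + X/4)² (c(X) = (6 + (1 + X/4))² = (7 + X/4)²)
c(-6)*(0 + 6)² = ((28 - 6)²/16)*(0 + 6)² = ((1/16)*22²)*6² = ((1/16)*484)*36 = (121/4)*36 = 1089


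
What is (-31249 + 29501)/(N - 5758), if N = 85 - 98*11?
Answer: 1748/6751 ≈ 0.25892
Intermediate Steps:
N = -993 (N = 85 - 1078 = -993)
(-31249 + 29501)/(N - 5758) = (-31249 + 29501)/(-993 - 5758) = -1748/(-6751) = -1748*(-1/6751) = 1748/6751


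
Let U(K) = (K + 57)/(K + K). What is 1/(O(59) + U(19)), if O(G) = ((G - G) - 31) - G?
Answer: -1/88 ≈ -0.011364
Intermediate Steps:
O(G) = -31 - G (O(G) = (0 - 31) - G = -31 - G)
U(K) = (57 + K)/(2*K) (U(K) = (57 + K)/((2*K)) = (57 + K)*(1/(2*K)) = (57 + K)/(2*K))
1/(O(59) + U(19)) = 1/((-31 - 1*59) + (½)*(57 + 19)/19) = 1/((-31 - 59) + (½)*(1/19)*76) = 1/(-90 + 2) = 1/(-88) = -1/88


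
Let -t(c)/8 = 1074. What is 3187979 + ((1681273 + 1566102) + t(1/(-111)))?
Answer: 6426762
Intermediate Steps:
t(c) = -8592 (t(c) = -8*1074 = -8592)
3187979 + ((1681273 + 1566102) + t(1/(-111))) = 3187979 + ((1681273 + 1566102) - 8592) = 3187979 + (3247375 - 8592) = 3187979 + 3238783 = 6426762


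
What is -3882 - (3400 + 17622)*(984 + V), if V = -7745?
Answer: 142125860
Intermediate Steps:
-3882 - (3400 + 17622)*(984 + V) = -3882 - (3400 + 17622)*(984 - 7745) = -3882 - 21022*(-6761) = -3882 - 1*(-142129742) = -3882 + 142129742 = 142125860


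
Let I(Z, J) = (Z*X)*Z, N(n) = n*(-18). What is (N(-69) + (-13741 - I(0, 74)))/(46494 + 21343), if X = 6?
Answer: -12499/67837 ≈ -0.18425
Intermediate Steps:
N(n) = -18*n
I(Z, J) = 6*Z² (I(Z, J) = (Z*6)*Z = (6*Z)*Z = 6*Z²)
(N(-69) + (-13741 - I(0, 74)))/(46494 + 21343) = (-18*(-69) + (-13741 - 6*0²))/(46494 + 21343) = (1242 + (-13741 - 6*0))/67837 = (1242 + (-13741 - 1*0))*(1/67837) = (1242 + (-13741 + 0))*(1/67837) = (1242 - 13741)*(1/67837) = -12499*1/67837 = -12499/67837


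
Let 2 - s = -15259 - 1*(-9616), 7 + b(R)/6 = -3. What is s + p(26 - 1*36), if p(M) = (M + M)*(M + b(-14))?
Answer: 7045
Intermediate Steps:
b(R) = -60 (b(R) = -42 + 6*(-3) = -42 - 18 = -60)
p(M) = 2*M*(-60 + M) (p(M) = (M + M)*(M - 60) = (2*M)*(-60 + M) = 2*M*(-60 + M))
s = 5645 (s = 2 - (-15259 - 1*(-9616)) = 2 - (-15259 + 9616) = 2 - 1*(-5643) = 2 + 5643 = 5645)
s + p(26 - 1*36) = 5645 + 2*(26 - 1*36)*(-60 + (26 - 1*36)) = 5645 + 2*(26 - 36)*(-60 + (26 - 36)) = 5645 + 2*(-10)*(-60 - 10) = 5645 + 2*(-10)*(-70) = 5645 + 1400 = 7045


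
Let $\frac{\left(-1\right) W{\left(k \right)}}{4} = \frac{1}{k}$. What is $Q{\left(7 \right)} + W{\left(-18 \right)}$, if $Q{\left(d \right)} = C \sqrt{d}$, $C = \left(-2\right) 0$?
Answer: $\frac{2}{9} \approx 0.22222$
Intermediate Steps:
$C = 0$
$W{\left(k \right)} = - \frac{4}{k}$
$Q{\left(d \right)} = 0$ ($Q{\left(d \right)} = 0 \sqrt{d} = 0$)
$Q{\left(7 \right)} + W{\left(-18 \right)} = 0 - \frac{4}{-18} = 0 - - \frac{2}{9} = 0 + \frac{2}{9} = \frac{2}{9}$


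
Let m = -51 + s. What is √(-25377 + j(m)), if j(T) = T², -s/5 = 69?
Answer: √131439 ≈ 362.54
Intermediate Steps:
s = -345 (s = -5*69 = -345)
m = -396 (m = -51 - 345 = -396)
√(-25377 + j(m)) = √(-25377 + (-396)²) = √(-25377 + 156816) = √131439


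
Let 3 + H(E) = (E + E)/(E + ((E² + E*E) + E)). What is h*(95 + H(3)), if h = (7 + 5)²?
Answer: 13284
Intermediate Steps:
h = 144 (h = 12² = 144)
H(E) = -3 + 2*E/(2*E + 2*E²) (H(E) = -3 + (E + E)/(E + ((E² + E*E) + E)) = -3 + (2*E)/(E + ((E² + E²) + E)) = -3 + (2*E)/(E + (2*E² + E)) = -3 + (2*E)/(E + (E + 2*E²)) = -3 + (2*E)/(2*E + 2*E²) = -3 + 2*E/(2*E + 2*E²))
h*(95 + H(3)) = 144*(95 + (-2 - 3*3)/(1 + 3)) = 144*(95 + (-2 - 9)/4) = 144*(95 + (¼)*(-11)) = 144*(95 - 11/4) = 144*(369/4) = 13284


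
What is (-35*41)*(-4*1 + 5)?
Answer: -1435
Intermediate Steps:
(-35*41)*(-4*1 + 5) = -1435*(-4 + 5) = -1435*1 = -1435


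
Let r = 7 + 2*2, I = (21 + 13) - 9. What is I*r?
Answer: 275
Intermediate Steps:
I = 25 (I = 34 - 9 = 25)
r = 11 (r = 7 + 4 = 11)
I*r = 25*11 = 275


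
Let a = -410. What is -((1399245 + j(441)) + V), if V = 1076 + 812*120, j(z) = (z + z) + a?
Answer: -1498233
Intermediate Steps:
j(z) = -410 + 2*z (j(z) = (z + z) - 410 = 2*z - 410 = -410 + 2*z)
V = 98516 (V = 1076 + 97440 = 98516)
-((1399245 + j(441)) + V) = -((1399245 + (-410 + 2*441)) + 98516) = -((1399245 + (-410 + 882)) + 98516) = -((1399245 + 472) + 98516) = -(1399717 + 98516) = -1*1498233 = -1498233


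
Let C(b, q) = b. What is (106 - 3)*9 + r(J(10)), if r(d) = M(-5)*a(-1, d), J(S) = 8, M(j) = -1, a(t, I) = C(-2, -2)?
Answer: 929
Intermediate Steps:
a(t, I) = -2
r(d) = 2 (r(d) = -1*(-2) = 2)
(106 - 3)*9 + r(J(10)) = (106 - 3)*9 + 2 = 103*9 + 2 = 927 + 2 = 929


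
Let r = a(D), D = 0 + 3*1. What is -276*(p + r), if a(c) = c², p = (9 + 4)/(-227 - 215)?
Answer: -42090/17 ≈ -2475.9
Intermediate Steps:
p = -1/34 (p = 13/(-442) = 13*(-1/442) = -1/34 ≈ -0.029412)
D = 3 (D = 0 + 3 = 3)
r = 9 (r = 3² = 9)
-276*(p + r) = -276*(-1/34 + 9) = -276*305/34 = -42090/17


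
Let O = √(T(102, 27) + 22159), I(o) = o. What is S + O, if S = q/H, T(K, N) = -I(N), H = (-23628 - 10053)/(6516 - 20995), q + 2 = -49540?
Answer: -239106206/11227 + 2*√5533 ≈ -21149.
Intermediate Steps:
q = -49542 (q = -2 - 49540 = -49542)
H = 33681/14479 (H = -33681/(-14479) = -33681*(-1/14479) = 33681/14479 ≈ 2.3262)
T(K, N) = -N
O = 2*√5533 (O = √(-1*27 + 22159) = √(-27 + 22159) = √22132 = 2*√5533 ≈ 148.77)
S = -239106206/11227 (S = -49542/33681/14479 = -49542*14479/33681 = -239106206/11227 ≈ -21297.)
S + O = -239106206/11227 + 2*√5533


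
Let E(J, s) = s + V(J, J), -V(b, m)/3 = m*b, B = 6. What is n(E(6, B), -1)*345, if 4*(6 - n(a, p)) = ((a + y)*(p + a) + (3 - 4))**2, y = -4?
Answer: -41117398425/4 ≈ -1.0279e+10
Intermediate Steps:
V(b, m) = -3*b*m (V(b, m) = -3*m*b = -3*b*m)
E(J, s) = s - 3*J**2 (E(J, s) = s - 3*J*J = s - 3*J**2)
n(a, p) = 6 - (-1 + (-4 + a)*(a + p))**2/4 (n(a, p) = 6 - ((a - 4)*(p + a) + (3 - 4))**2/4 = 6 - ((-4 + a)*(a + p) - 1)**2/4 = 6 - (-1 + (-4 + a)*(a + p))**2/4)
n(E(6, B), -1)*345 = (6 - (1 - (6 - 3*6**2)**2 + 4*(6 - 3*6**2) + 4*(-1) - 1*(6 - 3*6**2)*(-1))**2/4)*345 = (6 - (1 - (6 - 3*36)**2 + 4*(6 - 3*36) - 4 - 1*(6 - 3*36)*(-1))**2/4)*345 = (6 - (1 - (6 - 108)**2 + 4*(6 - 108) - 4 - 1*(6 - 108)*(-1))**2/4)*345 = (6 - (1 - 1*(-102)**2 + 4*(-102) - 4 - 1*(-102)*(-1))**2/4)*345 = (6 - (1 - 1*10404 - 408 - 4 - 102)**2/4)*345 = (6 - (1 - 10404 - 408 - 4 - 102)**2/4)*345 = (6 - 1/4*(-10917)**2)*345 = (6 - 1/4*119180889)*345 = (6 - 119180889/4)*345 = -119180865/4*345 = -41117398425/4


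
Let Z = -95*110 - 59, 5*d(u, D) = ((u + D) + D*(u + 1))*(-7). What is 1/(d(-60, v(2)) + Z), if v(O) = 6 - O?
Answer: -5/50501 ≈ -9.9008e-5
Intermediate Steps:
d(u, D) = -7*D/5 - 7*u/5 - 7*D*(1 + u)/5 (d(u, D) = (((u + D) + D*(u + 1))*(-7))/5 = (((D + u) + D*(1 + u))*(-7))/5 = ((D + u + D*(1 + u))*(-7))/5 = (-7*D - 7*u - 7*D*(1 + u))/5 = -7*D/5 - 7*u/5 - 7*D*(1 + u)/5)
Z = -10509 (Z = -10450 - 59 = -10509)
1/(d(-60, v(2)) + Z) = 1/((-14*(6 - 1*2)/5 - 7/5*(-60) - 7/5*(6 - 1*2)*(-60)) - 10509) = 1/((-14*(6 - 2)/5 + 84 - 7/5*(6 - 2)*(-60)) - 10509) = 1/((-14/5*4 + 84 - 7/5*4*(-60)) - 10509) = 1/((-56/5 + 84 + 336) - 10509) = 1/(2044/5 - 10509) = 1/(-50501/5) = -5/50501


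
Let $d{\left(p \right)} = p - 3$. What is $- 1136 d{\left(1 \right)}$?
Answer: $2272$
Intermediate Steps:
$d{\left(p \right)} = -3 + p$ ($d{\left(p \right)} = p - 3 = -3 + p$)
$- 1136 d{\left(1 \right)} = - 1136 \left(-3 + 1\right) = \left(-1136\right) \left(-2\right) = 2272$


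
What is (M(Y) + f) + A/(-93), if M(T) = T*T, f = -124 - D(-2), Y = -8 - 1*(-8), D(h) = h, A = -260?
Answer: -11086/93 ≈ -119.20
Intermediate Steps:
Y = 0 (Y = -8 + 8 = 0)
f = -122 (f = -124 - 1*(-2) = -124 + 2 = -122)
M(T) = T²
(M(Y) + f) + A/(-93) = (0² - 122) - 260/(-93) = (0 - 122) - 260*(-1/93) = -122 + 260/93 = -11086/93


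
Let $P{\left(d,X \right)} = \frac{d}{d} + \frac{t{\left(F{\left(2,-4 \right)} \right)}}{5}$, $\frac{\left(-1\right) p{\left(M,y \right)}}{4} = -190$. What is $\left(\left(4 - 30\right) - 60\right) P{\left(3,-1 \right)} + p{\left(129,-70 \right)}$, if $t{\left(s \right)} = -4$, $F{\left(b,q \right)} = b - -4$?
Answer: $\frac{3714}{5} \approx 742.8$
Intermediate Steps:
$p{\left(M,y \right)} = 760$ ($p{\left(M,y \right)} = \left(-4\right) \left(-190\right) = 760$)
$F{\left(b,q \right)} = 4 + b$ ($F{\left(b,q \right)} = b + 4 = 4 + b$)
$P{\left(d,X \right)} = \frac{1}{5}$ ($P{\left(d,X \right)} = \frac{d}{d} - \frac{4}{5} = 1 - \frac{4}{5} = \frac{1}{5}$)
$\left(\left(4 - 30\right) - 60\right) P{\left(3,-1 \right)} + p{\left(129,-70 \right)} = \left(\left(4 - 30\right) - 60\right) \frac{1}{5} + 760 = \left(-26 - 60\right) \frac{1}{5} + 760 = \left(-86\right) \frac{1}{5} + 760 = - \frac{86}{5} + 760 = \frac{3714}{5}$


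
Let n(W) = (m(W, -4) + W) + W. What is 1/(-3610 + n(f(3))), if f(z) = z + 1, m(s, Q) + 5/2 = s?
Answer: -2/7201 ≈ -0.00027774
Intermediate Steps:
m(s, Q) = -5/2 + s
f(z) = 1 + z
n(W) = -5/2 + 3*W (n(W) = ((-5/2 + W) + W) + W = (-5/2 + 2*W) + W = -5/2 + 3*W)
1/(-3610 + n(f(3))) = 1/(-3610 + (-5/2 + 3*(1 + 3))) = 1/(-3610 + (-5/2 + 3*4)) = 1/(-3610 + (-5/2 + 12)) = 1/(-3610 + 19/2) = 1/(-7201/2) = -2/7201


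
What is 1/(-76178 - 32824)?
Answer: -1/109002 ≈ -9.1741e-6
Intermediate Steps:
1/(-76178 - 32824) = 1/(-109002) = -1/109002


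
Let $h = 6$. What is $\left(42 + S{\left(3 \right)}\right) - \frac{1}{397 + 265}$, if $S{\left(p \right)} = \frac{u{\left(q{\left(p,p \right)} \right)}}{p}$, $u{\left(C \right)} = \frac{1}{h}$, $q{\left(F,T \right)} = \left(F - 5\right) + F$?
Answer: $\frac{125279}{2979} \approx 42.054$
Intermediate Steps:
$q{\left(F,T \right)} = -5 + 2 F$ ($q{\left(F,T \right)} = \left(-5 + F\right) + F = -5 + 2 F$)
$u{\left(C \right)} = \frac{1}{6}$
$S{\left(p \right)} = \frac{1}{6 p}$
$\left(42 + S{\left(3 \right)}\right) - \frac{1}{397 + 265} = \left(42 + \frac{1}{6 \cdot 3}\right) - \frac{1}{397 + 265} = \left(42 + \frac{1}{6} \cdot \frac{1}{3}\right) - \frac{1}{662} = \left(42 + \frac{1}{18}\right) - \frac{1}{662} = \frac{757}{18} - \frac{1}{662} = \frac{125279}{2979}$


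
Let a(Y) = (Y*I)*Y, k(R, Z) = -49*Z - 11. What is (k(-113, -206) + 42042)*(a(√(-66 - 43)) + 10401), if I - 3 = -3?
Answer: 542152125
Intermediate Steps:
I = 0 (I = 3 - 3 = 0)
k(R, Z) = -11 - 49*Z
a(Y) = 0 (a(Y) = (Y*0)*Y = 0*Y = 0)
(k(-113, -206) + 42042)*(a(√(-66 - 43)) + 10401) = ((-11 - 49*(-206)) + 42042)*(0 + 10401) = ((-11 + 10094) + 42042)*10401 = (10083 + 42042)*10401 = 52125*10401 = 542152125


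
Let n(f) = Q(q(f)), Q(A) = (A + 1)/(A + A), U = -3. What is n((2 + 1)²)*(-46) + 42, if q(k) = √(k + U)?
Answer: 19 - 23*√6/6 ≈ 9.6103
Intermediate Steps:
q(k) = √(-3 + k) (q(k) = √(k - 3) = √(-3 + k))
Q(A) = (1 + A)/(2*A) (Q(A) = (1 + A)/((2*A)) = (1 + A)*(1/(2*A)) = (1 + A)/(2*A))
n(f) = (1 + √(-3 + f))/(2*√(-3 + f)) (n(f) = (1 + √(-3 + f))/(2*(√(-3 + f))) = (1 + √(-3 + f))/(2*√(-3 + f)))
n((2 + 1)²)*(-46) + 42 = (½ + 1/(2*√(-3 + (2 + 1)²)))*(-46) + 42 = (½ + 1/(2*√(-3 + 3²)))*(-46) + 42 = (½ + 1/(2*√(-3 + 9)))*(-46) + 42 = (½ + 1/(2*√6))*(-46) + 42 = (½ + (√6/6)/2)*(-46) + 42 = (½ + √6/12)*(-46) + 42 = (-23 - 23*√6/6) + 42 = 19 - 23*√6/6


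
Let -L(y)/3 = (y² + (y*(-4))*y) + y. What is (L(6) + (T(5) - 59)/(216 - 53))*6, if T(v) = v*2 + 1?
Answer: 298980/163 ≈ 1834.2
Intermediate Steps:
T(v) = 1 + 2*v (T(v) = 2*v + 1 = 1 + 2*v)
L(y) = -3*y + 9*y² (L(y) = -3*((y² + (y*(-4))*y) + y) = -3*((y² + (-4*y)*y) + y) = -3*((y² - 4*y²) + y) = -3*(-3*y² + y) = -3*(y - 3*y²) = -3*y + 9*y²)
(L(6) + (T(5) - 59)/(216 - 53))*6 = (3*6*(-1 + 3*6) + ((1 + 2*5) - 59)/(216 - 53))*6 = (3*6*(-1 + 18) + ((1 + 10) - 59)/163)*6 = (3*6*17 + (11 - 59)*(1/163))*6 = (306 - 48*1/163)*6 = (306 - 48/163)*6 = (49830/163)*6 = 298980/163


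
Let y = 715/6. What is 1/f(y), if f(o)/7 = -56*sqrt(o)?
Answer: -sqrt(4290)/280280 ≈ -0.00023369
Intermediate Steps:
y = 715/6 (y = 715*(1/6) = 715/6 ≈ 119.17)
f(o) = -392*sqrt(o) (f(o) = 7*(-56*sqrt(o)) = -392*sqrt(o))
1/f(y) = 1/(-196*sqrt(4290)/3) = -sqrt(4290)/280280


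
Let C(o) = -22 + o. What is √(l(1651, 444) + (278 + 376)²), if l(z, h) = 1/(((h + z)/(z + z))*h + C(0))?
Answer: √4914510290574122/107192 ≈ 654.00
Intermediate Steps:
l(z, h) = 1/(-22 + h*(h + z)/(2*z)) (l(z, h) = 1/(((h + z)/(z + z))*h + (-22 + 0)) = 1/(((h + z)/((2*z)))*h - 22) = 1/(((h + z)*(1/(2*z)))*h - 22) = 1/(((h + z)/(2*z))*h - 22) = 1/(h*(h + z)/(2*z) - 22) = 1/(-22 + h*(h + z)/(2*z)))
√(l(1651, 444) + (278 + 376)²) = √(2*1651/(444² - 44*1651 + 444*1651) + (278 + 376)²) = √(2*1651/(197136 - 72644 + 733044) + 654²) = √(2*1651/857536 + 427716) = √(2*1651*(1/857536) + 427716) = √(1651/428768 + 427716) = √(183390935539/428768) = √4914510290574122/107192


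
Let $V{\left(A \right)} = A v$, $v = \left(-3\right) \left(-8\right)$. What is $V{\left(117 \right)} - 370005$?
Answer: $-367197$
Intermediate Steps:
$v = 24$
$V{\left(A \right)} = 24 A$ ($V{\left(A \right)} = A 24 = 24 A$)
$V{\left(117 \right)} - 370005 = 24 \cdot 117 - 370005 = 2808 - 370005 = -367197$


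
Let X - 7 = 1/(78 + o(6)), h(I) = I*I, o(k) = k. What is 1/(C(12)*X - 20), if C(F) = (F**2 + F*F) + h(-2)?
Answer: 21/42577 ≈ 0.00049322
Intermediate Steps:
h(I) = I**2
C(F) = 4 + 2*F**2 (C(F) = (F**2 + F*F) + (-2)**2 = (F**2 + F**2) + 4 = 2*F**2 + 4 = 4 + 2*F**2)
X = 589/84 (X = 7 + 1/(78 + 6) = 7 + 1/84 = 589/84 ≈ 7.0119)
1/(C(12)*X - 20) = 1/((4 + 2*12**2)*(589/84) - 20) = 1/((4 + 2*144)*(589/84) - 20) = 1/((4 + 288)*(589/84) - 20) = 1/(292*(589/84) - 20) = 1/(42997/21 - 20) = 1/(42577/21) = 21/42577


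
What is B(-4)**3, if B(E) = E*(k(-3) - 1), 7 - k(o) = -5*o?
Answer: 46656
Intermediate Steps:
k(o) = 7 + 5*o (k(o) = 7 - (-5)*o = 7 + 5*o)
B(E) = -9*E (B(E) = E*((7 + 5*(-3)) - 1) = E*((7 - 15) - 1) = E*(-8 - 1) = E*(-9) = -9*E)
B(-4)**3 = (-9*(-4))**3 = 36**3 = 46656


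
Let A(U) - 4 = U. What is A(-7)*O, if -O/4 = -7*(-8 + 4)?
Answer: 336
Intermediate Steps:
O = -112 (O = -(-28)*(-8 + 4) = -(-28)*(-4) = -4*28 = -112)
A(U) = 4 + U
A(-7)*O = (4 - 7)*(-112) = -3*(-112) = 336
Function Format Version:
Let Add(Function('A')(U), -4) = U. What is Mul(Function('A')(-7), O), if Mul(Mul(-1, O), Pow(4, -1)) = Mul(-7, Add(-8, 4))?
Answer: 336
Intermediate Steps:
O = -112 (O = Mul(-4, Mul(-7, Add(-8, 4))) = Mul(-4, Mul(-7, -4)) = Mul(-4, 28) = -112)
Function('A')(U) = Add(4, U)
Mul(Function('A')(-7), O) = Mul(Add(4, -7), -112) = Mul(-3, -112) = 336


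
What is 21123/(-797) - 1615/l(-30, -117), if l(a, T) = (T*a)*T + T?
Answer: -8675766646/327397239 ≈ -26.499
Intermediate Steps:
l(a, T) = T + a*T**2 (l(a, T) = a*T**2 + T = T + a*T**2)
21123/(-797) - 1615/l(-30, -117) = 21123/(-797) - 1615*(-1/(117*(1 - 117*(-30)))) = 21123*(-1/797) - 1615*(-1/(117*(1 + 3510))) = -21123/797 - 1615/((-117*3511)) = -21123/797 - 1615/(-410787) = -21123/797 - 1615*(-1/410787) = -21123/797 + 1615/410787 = -8675766646/327397239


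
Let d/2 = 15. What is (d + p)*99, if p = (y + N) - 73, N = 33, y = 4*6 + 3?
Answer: 1683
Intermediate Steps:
d = 30 (d = 2*15 = 30)
y = 27 (y = 24 + 3 = 27)
p = -13 (p = (27 + 33) - 73 = 60 - 73 = -13)
(d + p)*99 = (30 - 13)*99 = 17*99 = 1683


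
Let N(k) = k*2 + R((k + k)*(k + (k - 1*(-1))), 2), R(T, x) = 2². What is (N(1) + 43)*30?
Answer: 1470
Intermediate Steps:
R(T, x) = 4
N(k) = 4 + 2*k (N(k) = k*2 + 4 = 2*k + 4 = 4 + 2*k)
(N(1) + 43)*30 = ((4 + 2*1) + 43)*30 = ((4 + 2) + 43)*30 = (6 + 43)*30 = 49*30 = 1470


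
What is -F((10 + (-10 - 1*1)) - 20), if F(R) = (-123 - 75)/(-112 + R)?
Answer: -198/133 ≈ -1.4887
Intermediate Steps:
F(R) = -198/(-112 + R)
-F((10 + (-10 - 1*1)) - 20) = -(-198)/(-112 + ((10 + (-10 - 1*1)) - 20)) = -(-198)/(-112 + ((10 + (-10 - 1)) - 20)) = -(-198)/(-112 + ((10 - 11) - 20)) = -(-198)/(-112 + (-1 - 20)) = -(-198)/(-112 - 21) = -(-198)/(-133) = -(-198)*(-1)/133 = -1*198/133 = -198/133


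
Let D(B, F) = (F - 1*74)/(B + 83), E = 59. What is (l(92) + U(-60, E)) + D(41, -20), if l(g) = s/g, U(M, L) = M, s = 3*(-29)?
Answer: -175979/2852 ≈ -61.704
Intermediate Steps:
s = -87
l(g) = -87/g
D(B, F) = (-74 + F)/(83 + B) (D(B, F) = (F - 74)/(83 + B) = (-74 + F)/(83 + B))
(l(92) + U(-60, E)) + D(41, -20) = (-87/92 - 60) + (-74 - 20)/(83 + 41) = (-87*1/92 - 60) - 94/124 = (-87/92 - 60) + (1/124)*(-94) = -5607/92 - 47/62 = -175979/2852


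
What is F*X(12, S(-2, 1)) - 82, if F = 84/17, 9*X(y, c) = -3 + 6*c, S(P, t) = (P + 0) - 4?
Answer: -1758/17 ≈ -103.41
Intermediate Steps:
S(P, t) = -4 + P (S(P, t) = P - 4 = -4 + P)
X(y, c) = -1/3 + 2*c/3 (X(y, c) = (-3 + 6*c)/9 = -1/3 + 2*c/3)
F = 84/17 (F = 84*(1/17) = 84/17 ≈ 4.9412)
F*X(12, S(-2, 1)) - 82 = 84*(-1/3 + 2*(-4 - 2)/3)/17 - 82 = 84*(-1/3 + (2/3)*(-6))/17 - 82 = 84*(-1/3 - 4)/17 - 82 = (84/17)*(-13/3) - 82 = -364/17 - 82 = -1758/17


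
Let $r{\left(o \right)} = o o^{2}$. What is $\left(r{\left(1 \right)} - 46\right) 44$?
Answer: $-1980$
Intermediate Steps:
$r{\left(o \right)} = o^{3}$
$\left(r{\left(1 \right)} - 46\right) 44 = \left(1^{3} - 46\right) 44 = \left(1 - 46\right) 44 = \left(-45\right) 44 = -1980$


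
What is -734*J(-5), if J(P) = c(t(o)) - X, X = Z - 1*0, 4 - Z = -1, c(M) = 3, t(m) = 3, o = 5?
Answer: 1468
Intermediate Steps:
Z = 5 (Z = 4 - 1*(-1) = 4 + 1 = 5)
X = 5 (X = 5 - 1*0 = 5 + 0 = 5)
J(P) = -2 (J(P) = 3 - 1*5 = 3 - 5 = -2)
-734*J(-5) = -734*(-2) = 1468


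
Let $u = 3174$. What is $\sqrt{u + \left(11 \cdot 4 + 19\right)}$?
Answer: $\sqrt{3237} \approx 56.895$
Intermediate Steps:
$\sqrt{u + \left(11 \cdot 4 + 19\right)} = \sqrt{3174 + \left(11 \cdot 4 + 19\right)} = \sqrt{3174 + \left(44 + 19\right)} = \sqrt{3174 + 63} = \sqrt{3237}$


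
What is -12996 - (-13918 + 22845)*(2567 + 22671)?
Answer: -225312622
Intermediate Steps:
-12996 - (-13918 + 22845)*(2567 + 22671) = -12996 - 8927*25238 = -12996 - 1*225299626 = -12996 - 225299626 = -225312622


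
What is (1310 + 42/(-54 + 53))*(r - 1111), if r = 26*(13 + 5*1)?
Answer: -815324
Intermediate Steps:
r = 468 (r = 26*(13 + 5) = 26*18 = 468)
(1310 + 42/(-54 + 53))*(r - 1111) = (1310 + 42/(-54 + 53))*(468 - 1111) = (1310 + 42/(-1))*(-643) = (1310 + 42*(-1))*(-643) = (1310 - 42)*(-643) = 1268*(-643) = -815324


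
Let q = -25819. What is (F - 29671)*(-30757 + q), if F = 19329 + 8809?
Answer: 86731008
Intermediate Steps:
F = 28138
(F - 29671)*(-30757 + q) = (28138 - 29671)*(-30757 - 25819) = -1533*(-56576) = 86731008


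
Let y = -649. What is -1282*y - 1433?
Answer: 830585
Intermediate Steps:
-1282*y - 1433 = -1282*(-649) - 1433 = 832018 - 1433 = 830585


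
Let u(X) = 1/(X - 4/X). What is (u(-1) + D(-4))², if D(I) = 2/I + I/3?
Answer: 9/4 ≈ 2.2500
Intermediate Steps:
D(I) = 2/I + I/3 (D(I) = 2/I + I*(⅓) = 2/I + I/3)
(u(-1) + D(-4))² = (-1/(-4 + (-1)²) + (2/(-4) + (⅓)*(-4)))² = (-1/(-4 + 1) + (2*(-¼) - 4/3))² = (-1/(-3) + (-½ - 4/3))² = (-1*(-⅓) - 11/6)² = (⅓ - 11/6)² = (-3/2)² = 9/4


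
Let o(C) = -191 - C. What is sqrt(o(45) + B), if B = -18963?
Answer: I*sqrt(19199) ≈ 138.56*I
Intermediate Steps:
sqrt(o(45) + B) = sqrt((-191 - 1*45) - 18963) = sqrt((-191 - 45) - 18963) = sqrt(-236 - 18963) = sqrt(-19199) = I*sqrt(19199)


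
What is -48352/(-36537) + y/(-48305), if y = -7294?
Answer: 2602144238/1764919785 ≈ 1.4744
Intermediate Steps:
-48352/(-36537) + y/(-48305) = -48352/(-36537) - 7294/(-48305) = -48352*(-1/36537) - 7294*(-1/48305) = 48352/36537 + 7294/48305 = 2602144238/1764919785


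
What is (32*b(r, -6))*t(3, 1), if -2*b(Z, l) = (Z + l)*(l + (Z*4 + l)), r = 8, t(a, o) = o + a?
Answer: -2560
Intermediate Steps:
t(a, o) = a + o
b(Z, l) = -(Z + l)*(2*l + 4*Z)/2 (b(Z, l) = -(Z + l)*(l + (Z*4 + l))/2 = -(Z + l)*(l + (4*Z + l))/2 = -(Z + l)*(l + (l + 4*Z))/2 = -(Z + l)*(2*l + 4*Z)/2)
(32*b(r, -6))*t(3, 1) = (32*(-1*(-6)² - 2*8² - 3*8*(-6)))*(3 + 1) = (32*(-1*36 - 2*64 + 144))*4 = (32*(-36 - 128 + 144))*4 = (32*(-20))*4 = -640*4 = -2560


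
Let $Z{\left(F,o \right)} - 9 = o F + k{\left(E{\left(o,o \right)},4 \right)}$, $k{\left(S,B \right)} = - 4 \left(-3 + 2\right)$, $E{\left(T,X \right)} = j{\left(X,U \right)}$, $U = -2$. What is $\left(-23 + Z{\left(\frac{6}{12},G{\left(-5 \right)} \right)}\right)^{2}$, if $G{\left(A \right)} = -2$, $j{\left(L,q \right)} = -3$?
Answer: $121$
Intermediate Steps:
$E{\left(T,X \right)} = -3$
$k{\left(S,B \right)} = 4$ ($k{\left(S,B \right)} = \left(-4\right) \left(-1\right) = 4$)
$Z{\left(F,o \right)} = 13 + F o$ ($Z{\left(F,o \right)} = 9 + \left(o F + 4\right) = 9 + \left(F o + 4\right) = 9 + \left(4 + F o\right) = 13 + F o$)
$\left(-23 + Z{\left(\frac{6}{12},G{\left(-5 \right)} \right)}\right)^{2} = \left(-23 + \left(13 + \frac{6}{12} \left(-2\right)\right)\right)^{2} = \left(-23 + \left(13 + 6 \cdot \frac{1}{12} \left(-2\right)\right)\right)^{2} = \left(-23 + \left(13 + \frac{1}{2} \left(-2\right)\right)\right)^{2} = \left(-23 + \left(13 - 1\right)\right)^{2} = \left(-23 + 12\right)^{2} = \left(-11\right)^{2} = 121$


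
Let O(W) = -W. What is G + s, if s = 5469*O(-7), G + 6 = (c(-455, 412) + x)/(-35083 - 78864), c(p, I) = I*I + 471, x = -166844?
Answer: 4361545948/113947 ≈ 38277.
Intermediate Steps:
c(p, I) = 471 + I² (c(p, I) = I² + 471 = 471 + I²)
G = -687053/113947 (G = -6 + ((471 + 412²) - 166844)/(-35083 - 78864) = -6 + ((471 + 169744) - 166844)/(-113947) = -6 + (170215 - 166844)*(-1/113947) = -6 + 3371*(-1/113947) = -6 - 3371/113947 = -687053/113947 ≈ -6.0296)
s = 38283 (s = 5469*(-1*(-7)) = 5469*7 = 38283)
G + s = -687053/113947 + 38283 = 4361545948/113947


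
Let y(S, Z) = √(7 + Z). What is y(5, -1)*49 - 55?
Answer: -55 + 49*√6 ≈ 65.025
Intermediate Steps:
y(5, -1)*49 - 55 = √(7 - 1)*49 - 55 = √6*49 - 55 = 49*√6 - 55 = -55 + 49*√6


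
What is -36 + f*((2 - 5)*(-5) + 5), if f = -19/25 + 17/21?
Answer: -3676/105 ≈ -35.010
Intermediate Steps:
f = 26/525 (f = -19*1/25 + 17*(1/21) = -19/25 + 17/21 = 26/525 ≈ 0.049524)
-36 + f*((2 - 5)*(-5) + 5) = -36 + 26*((2 - 5)*(-5) + 5)/525 = -36 + 26*(-3*(-5) + 5)/525 = -36 + 26*(15 + 5)/525 = -36 + (26/525)*20 = -36 + 104/105 = -3676/105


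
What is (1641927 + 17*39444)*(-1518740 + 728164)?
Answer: -1828187235600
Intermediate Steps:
(1641927 + 17*39444)*(-1518740 + 728164) = (1641927 + 670548)*(-790576) = 2312475*(-790576) = -1828187235600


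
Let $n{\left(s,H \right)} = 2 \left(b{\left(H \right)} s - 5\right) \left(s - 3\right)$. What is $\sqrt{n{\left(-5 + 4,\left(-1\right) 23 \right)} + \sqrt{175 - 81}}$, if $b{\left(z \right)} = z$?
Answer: $\sqrt{-144 + \sqrt{94}} \approx 11.589 i$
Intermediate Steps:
$n{\left(s,H \right)} = \left(-10 + 2 H s\right) \left(-3 + s\right)$ ($n{\left(s,H \right)} = 2 \left(H s - 5\right) \left(s - 3\right) = 2 \left(-5 + H s\right) \left(-3 + s\right) = \left(-10 + 2 H s\right) \left(-3 + s\right)$)
$\sqrt{n{\left(-5 + 4,\left(-1\right) 23 \right)} + \sqrt{175 - 81}} = \sqrt{\left(30 - 10 \left(-5 + 4\right) - 6 \left(\left(-1\right) 23\right) \left(-5 + 4\right) + 2 \left(\left(-1\right) 23\right) \left(-5 + 4\right)^{2}\right) + \sqrt{175 - 81}} = \sqrt{\left(30 - -10 - \left(-138\right) \left(-1\right) + 2 \left(-23\right) \left(-1\right)^{2}\right) + \sqrt{175 - 81}} = \sqrt{\left(30 + 10 - 138 + 2 \left(-23\right) 1\right) + \sqrt{94}} = \sqrt{\left(30 + 10 - 138 - 46\right) + \sqrt{94}} = \sqrt{-144 + \sqrt{94}}$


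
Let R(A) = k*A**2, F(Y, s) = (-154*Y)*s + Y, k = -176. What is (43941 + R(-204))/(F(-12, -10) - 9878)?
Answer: 1456095/5674 ≈ 256.63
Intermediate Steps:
F(Y, s) = Y - 154*Y*s (F(Y, s) = -154*Y*s + Y = Y - 154*Y*s)
R(A) = -176*A**2
(43941 + R(-204))/(F(-12, -10) - 9878) = (43941 - 176*(-204)**2)/(-12*(1 - 154*(-10)) - 9878) = (43941 - 176*41616)/(-12*(1 + 1540) - 9878) = (43941 - 7324416)/(-12*1541 - 9878) = -7280475/(-18492 - 9878) = -7280475/(-28370) = -7280475*(-1/28370) = 1456095/5674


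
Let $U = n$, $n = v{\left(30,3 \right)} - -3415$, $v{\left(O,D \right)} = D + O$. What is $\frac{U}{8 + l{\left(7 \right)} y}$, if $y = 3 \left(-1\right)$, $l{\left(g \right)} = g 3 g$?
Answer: $- \frac{3448}{433} \approx -7.9631$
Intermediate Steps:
$l{\left(g \right)} = 3 g^{2}$ ($l{\left(g \right)} = 3 g g = 3 g^{2}$)
$y = -3$
$n = 3448$ ($n = \left(3 + 30\right) - -3415 = 33 + 3415 = 3448$)
$U = 3448$
$\frac{U}{8 + l{\left(7 \right)} y} = \frac{3448}{8 + 3 \cdot 7^{2} \left(-3\right)} = \frac{3448}{8 + 3 \cdot 49 \left(-3\right)} = \frac{3448}{8 + 147 \left(-3\right)} = \frac{3448}{8 - 441} = \frac{3448}{-433} = 3448 \left(- \frac{1}{433}\right) = - \frac{3448}{433}$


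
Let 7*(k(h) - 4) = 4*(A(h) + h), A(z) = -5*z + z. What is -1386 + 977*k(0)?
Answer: 2522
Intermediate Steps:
A(z) = -4*z
k(h) = 4 - 12*h/7 (k(h) = 4 + (4*(-4*h + h))/7 = 4 + (4*(-3*h))/7 = 4 + (-12*h)/7 = 4 - 12*h/7)
-1386 + 977*k(0) = -1386 + 977*(4 - 12/7*0) = -1386 + 977*(4 + 0) = -1386 + 977*4 = -1386 + 3908 = 2522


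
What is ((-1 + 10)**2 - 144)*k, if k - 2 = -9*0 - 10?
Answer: 504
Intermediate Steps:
k = -8 (k = 2 + (-9*0 - 10) = 2 + (0 - 10) = 2 - 10 = -8)
((-1 + 10)**2 - 144)*k = ((-1 + 10)**2 - 144)*(-8) = (9**2 - 144)*(-8) = (81 - 144)*(-8) = -63*(-8) = 504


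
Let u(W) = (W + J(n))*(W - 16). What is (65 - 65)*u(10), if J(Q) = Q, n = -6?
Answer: 0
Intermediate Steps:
u(W) = (-16 + W)*(-6 + W) (u(W) = (W - 6)*(W - 16) = (-6 + W)*(-16 + W) = (-16 + W)*(-6 + W))
(65 - 65)*u(10) = (65 - 65)*(96 + 10² - 22*10) = 0*(96 + 100 - 220) = 0*(-24) = 0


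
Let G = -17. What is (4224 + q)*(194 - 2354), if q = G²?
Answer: -9748080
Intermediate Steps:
q = 289 (q = (-17)² = 289)
(4224 + q)*(194 - 2354) = (4224 + 289)*(194 - 2354) = 4513*(-2160) = -9748080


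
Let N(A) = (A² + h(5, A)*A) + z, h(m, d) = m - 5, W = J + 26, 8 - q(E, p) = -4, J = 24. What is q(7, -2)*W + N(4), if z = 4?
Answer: 620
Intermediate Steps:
q(E, p) = 12 (q(E, p) = 8 - 1*(-4) = 8 + 4 = 12)
W = 50 (W = 24 + 26 = 50)
h(m, d) = -5 + m
N(A) = 4 + A² (N(A) = (A² + (-5 + 5)*A) + 4 = (A² + 0*A) + 4 = (A² + 0) + 4 = A² + 4 = 4 + A²)
q(7, -2)*W + N(4) = 12*50 + (4 + 4²) = 600 + (4 + 16) = 600 + 20 = 620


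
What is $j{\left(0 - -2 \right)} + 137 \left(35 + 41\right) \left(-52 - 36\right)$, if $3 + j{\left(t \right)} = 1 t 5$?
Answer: $-916249$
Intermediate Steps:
$j{\left(t \right)} = -3 + 5 t$ ($j{\left(t \right)} = -3 + 1 t 5 = -3 + 1 \cdot 5 t = -3 + 5 t$)
$j{\left(0 - -2 \right)} + 137 \left(35 + 41\right) \left(-52 - 36\right) = \left(-3 + 5 \left(0 - -2\right)\right) + 137 \left(35 + 41\right) \left(-52 - 36\right) = \left(-3 + 5 \left(0 + 2\right)\right) + 137 \cdot 76 \left(-88\right) = \left(-3 + 5 \cdot 2\right) + 137 \left(-6688\right) = \left(-3 + 10\right) - 916256 = 7 - 916256 = -916249$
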